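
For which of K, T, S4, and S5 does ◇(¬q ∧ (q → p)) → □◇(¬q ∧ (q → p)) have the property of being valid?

S5

S4-tableau for the negation ¬(◇(¬q ∧ (q → p)) → □◇(¬q ∧ (q → p))):
1. ¬(◇(¬q ∧ (q → p)) → □◇(¬q ∧ (q → p))), u
2. ◇(¬q ∧ (q → p)), u
3. ¬□◇(¬q ∧ (q → p)), u
4. ¬q ∧ (q → p), v
5. ¬q, v
6. q → p, v
7. p, v
8. ¬◇(¬q ∧ (q → p)), w
9. ¬(¬q ∧ (q → p)), w
10. ¬(q → p), w
11. q, w
12. ¬p, w
Accessibility: uRu, uRv, uRw, vRv, wRw
Complete open branch: countermodel on an S4-frame, so not valid in S4, nor in K, T (the same frame is also a K-frame and a T-frame).
S5-tableau for the negation ¬(◇(¬q ∧ (q → p)) → □◇(¬q ∧ (q → p))):
1. ¬(◇(¬q ∧ (q → p)) → □◇(¬q ∧ (q → p))), u
2. ◇(¬q ∧ (q → p)), u
3. ¬□◇(¬q ∧ (q → p)), u
4. ¬q ∧ (q → p), v
5. ¬q, v
6. q → p, v
7. p, v
8. ¬◇(¬q ∧ (q → p)), w
9. ¬(¬q ∧ (q → p)), u
10. ¬(¬q ∧ (q → p)), v
11. ¬(¬q ∧ (q → p)), w
12. ¬(q → p), u
13. q, u
14. ¬p, u
15. ¬(q → p), v
16. q, v
17. ¬p, v
Accessibility: uRu, uRv, uRw, vRu, vRv, vRw, wRu, wRv, wRw
Branch closes: q and ¬q both at v.
Every branch closes (one shown): valid in S5.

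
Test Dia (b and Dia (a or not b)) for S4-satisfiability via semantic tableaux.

1. Dia (b and Dia (a or not b)), 0
2. b and Dia (a or not b), 1
3. b, 1
4. Dia (a or not b), 1
5. a or not b, 2
6. not b, 2
Accessibility: 0R0, 0R1, 0R2, 1R1, 1R2, 2R2

Yes, satisfiable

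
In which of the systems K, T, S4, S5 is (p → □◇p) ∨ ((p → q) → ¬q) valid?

S4-tableau for the negation ¬((p → □◇p) ∨ ((p → q) → ¬q)):
1. ¬((p → □◇p) ∨ ((p → q) → ¬q)), u
2. ¬(p → □◇p), u
3. ¬((p → q) → ¬q), u
4. p, u
5. ¬□◇p, u
6. p → q, u
7. q, u
8. ¬◇p, v
9. ¬p, v
Accessibility: uRu, uRv, vRv
Complete open branch: countermodel on an S4-frame, so not valid in S4, nor in K, T (the same frame is also a K-frame and a T-frame).
S5-tableau for the negation ¬((p → □◇p) ∨ ((p → q) → ¬q)):
1. ¬((p → □◇p) ∨ ((p → q) → ¬q)), u
2. ¬(p → □◇p), u
3. ¬((p → q) → ¬q), u
4. p, u
5. ¬□◇p, u
6. p → q, u
7. q, u
8. ¬◇p, v
9. ¬p, u
Accessibility: uRu, uRv, vRu, vRv
Branch closes: p and ¬p both at u.
Every branch closes (one shown): valid in S5.

S5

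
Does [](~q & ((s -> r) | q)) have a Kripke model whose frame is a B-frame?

Satisfiable (open branch found)

1. [](~q & ((s -> r) | q)), u
2. ~q & ((s -> r) | q), u
3. ~q, u
4. (s -> r) | q, u
5. s -> r, u
6. r, u
Accessibility: uRu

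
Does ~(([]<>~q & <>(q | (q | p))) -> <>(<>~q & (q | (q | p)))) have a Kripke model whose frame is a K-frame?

No, unsatisfiable

1. ~(([]<>~q & <>(q | (q | p))) -> <>(<>~q & (q | (q | p)))), w0
2. []<>~q & <>(q | (q | p)), w0
3. ~<>(<>~q & (q | (q | p))), w0
4. []<>~q, w0
5. <>(q | (q | p)), w0
6. q | (q | p), w1
7. ~(<>~q & (q | (q | p))), w1
8. <>~q, w1
9. q | p, w1
10. ~<>~q, w1
11. p, w1
12. ~q, w2
13. q, w2
Accessibility: w0Rw1, w1Rw2
Branch closes: q and ~q both at w2.
Every branch closes; the branch above is one of them.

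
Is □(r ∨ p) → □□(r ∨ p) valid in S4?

Tableau for the negation ¬(□(r ∨ p) → □□(r ∨ p)):
1. ¬(□(r ∨ p) → □□(r ∨ p)), u
2. □(r ∨ p), u
3. ¬□□(r ∨ p), u
4. r ∨ p, u
5. p, u
6. ¬□(r ∨ p), v
7. r ∨ p, v
8. p, v
9. ¬(r ∨ p), w
10. ¬r, w
11. ¬p, w
12. r ∨ p, w
13. p, w
Accessibility: uRu, uRv, uRw, vRv, vRw, wRw
Branch closes: p and ¬p both at w.
All branches of the negation close; one closing branch shown above.

Yes, valid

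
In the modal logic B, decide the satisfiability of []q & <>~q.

1. []q & <>~q, u
2. []q, u   [&-rule on 1]
3. <>~q, u   [&-rule on 1]
4. q, u   [[]-rule on 2 via uRu]
5. ~q, v   [<>-rule on 3: fresh world v, uRv]
6. q, v   [[]-rule on 2 via uRv]
Accessibility: uRu, uRv, vRu, vRv
Branch closes: q and ~q both at v.
(One branch shown.) All branches close.

Unsatisfiable (every branch closes)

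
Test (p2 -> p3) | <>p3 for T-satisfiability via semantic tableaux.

Satisfiable

1. (p2 -> p3) | <>p3, 0
2. <>p3, 0   [|-rule on 1 (branches; this branch)]
3. p3, 1   [<>-rule on 2: fresh world 1, 0R1]
Accessibility: 0R0, 0R1, 1R1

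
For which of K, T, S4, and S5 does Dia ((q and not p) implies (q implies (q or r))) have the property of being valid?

T-tableau for the negation not Dia ((q and not p) implies (q implies (q or r))):
1. not Dia ((q and not p) implies (q implies (q or r))), 0
2. not ((q and not p) implies (q implies (q or r))), 0
3. q and not p, 0
4. not (q implies (q or r)), 0
5. q, 0
6. not p, 0
7. not (q or r), 0
8. not q, 0
9. not r, 0
Accessibility: 0R0
Branch closes: q and not q both at 0.
Every branch closes (one shown): valid in T, hence also in S4, S5 (every theorem of T is a theorem of S4 and S5).
K-tableau for the negation not Dia ((q and not p) implies (q implies (q or r))):
1. not Dia ((q and not p) implies (q implies (q or r))), 0
Complete open branch: countermodel on a K-frame, so not valid in K.

T, S4, S5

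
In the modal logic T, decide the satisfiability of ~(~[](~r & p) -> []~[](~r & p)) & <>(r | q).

Yes, satisfiable

1. ~(~[](~r & p) -> []~[](~r & p)) & <>(r | q), 0
2. ~(~[](~r & p) -> []~[](~r & p)), 0
3. <>(r | q), 0
4. ~[](~r & p), 0
5. ~[]~[](~r & p), 0
6. r | q, 1
7. q, 1
8. ~(~r & p), 2
9. ~p, 2
10. [](~r & p), 3
11. ~r & p, 3
12. ~r, 3
13. p, 3
Accessibility: 0R0, 0R1, 0R2, 0R3, 1R1, 2R2, 3R3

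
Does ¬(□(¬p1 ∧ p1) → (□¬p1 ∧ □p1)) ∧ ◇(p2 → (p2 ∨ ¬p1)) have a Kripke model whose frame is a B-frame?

No, unsatisfiable

1. ¬(□(¬p1 ∧ p1) → (□¬p1 ∧ □p1)) ∧ ◇(p2 → (p2 ∨ ¬p1)), u
2. ¬(□(¬p1 ∧ p1) → (□¬p1 ∧ □p1)), u   [∧-rule on 1]
3. ◇(p2 → (p2 ∨ ¬p1)), u   [∧-rule on 1]
4. □(¬p1 ∧ p1), u   [¬→-rule on 2]
5. ¬(□¬p1 ∧ □p1), u   [¬→-rule on 2]
6. ¬p1 ∧ p1, u   [□-rule on 4 via uRu]
7. ¬p1, u   [∧-rule on 6]
8. p1, u   [∧-rule on 6]
Accessibility: uRu
Branch closes: p1 and ¬p1 both at u.
Every branch closes; the branch above is one of them.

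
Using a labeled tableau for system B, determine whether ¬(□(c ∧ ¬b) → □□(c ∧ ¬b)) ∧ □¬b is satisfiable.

Yes, satisfiable

1. ¬(□(c ∧ ¬b) → □□(c ∧ ¬b)) ∧ □¬b, w0
2. ¬(□(c ∧ ¬b) → □□(c ∧ ¬b)), w0
3. □¬b, w0
4. □(c ∧ ¬b), w0
5. ¬□□(c ∧ ¬b), w0
6. ¬b, w0
7. c ∧ ¬b, w0
8. c, w0
9. ¬□(c ∧ ¬b), w1
10. ¬b, w1
11. c ∧ ¬b, w1
12. c, w1
13. ¬(c ∧ ¬b), w2
14. b, w2
Accessibility: w0Rw0, w0Rw1, w1Rw0, w1Rw1, w1Rw2, w2Rw1, w2Rw2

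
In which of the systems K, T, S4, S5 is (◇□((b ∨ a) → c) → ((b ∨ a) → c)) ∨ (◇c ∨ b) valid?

S5

S4-tableau for the negation ¬((◇□((b ∨ a) → c) → ((b ∨ a) → c)) ∨ (◇c ∨ b)):
1. ¬((◇□((b ∨ a) → c) → ((b ∨ a) → c)) ∨ (◇c ∨ b)), 0
2. ¬(◇□((b ∨ a) → c) → ((b ∨ a) → c)), 0
3. ¬(◇c ∨ b), 0
4. ◇□((b ∨ a) → c), 0
5. ¬((b ∨ a) → c), 0
6. ¬◇c, 0
7. ¬b, 0
8. b ∨ a, 0
9. ¬c, 0
10. a, 0
11. □((b ∨ a) → c), 1
12. ¬c, 1
13. (b ∨ a) → c, 1
14. ¬(b ∨ a), 1
15. ¬b, 1
16. ¬a, 1
Accessibility: 0R0, 0R1, 1R1
Complete open branch: countermodel on an S4-frame, so not valid in S4, nor in K, T (the same frame is also a K-frame and a T-frame).
S5-tableau for the negation ¬((◇□((b ∨ a) → c) → ((b ∨ a) → c)) ∨ (◇c ∨ b)):
1. ¬((◇□((b ∨ a) → c) → ((b ∨ a) → c)) ∨ (◇c ∨ b)), 0
2. ¬(◇□((b ∨ a) → c) → ((b ∨ a) → c)), 0
3. ¬(◇c ∨ b), 0
4. ◇□((b ∨ a) → c), 0
5. ¬((b ∨ a) → c), 0
6. ¬◇c, 0
7. ¬b, 0
8. b ∨ a, 0
9. ¬c, 0
10. a, 0
11. □((b ∨ a) → c), 1
12. ¬c, 1
13. (b ∨ a) → c, 0
14. (b ∨ a) → c, 1
15. ¬(b ∨ a), 0
16. ¬a, 0
Accessibility: 0R0, 0R1, 1R0, 1R1
Branch closes: a and ¬a both at 0.
Every branch closes (one shown): valid in S5.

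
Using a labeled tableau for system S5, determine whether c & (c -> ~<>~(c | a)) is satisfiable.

Yes, satisfiable

1. c & (c -> ~<>~(c | a)), u
2. c, u
3. c -> ~<>~(c | a), u
4. ~<>~(c | a), u
5. c | a, u
6. a, u
Accessibility: uRu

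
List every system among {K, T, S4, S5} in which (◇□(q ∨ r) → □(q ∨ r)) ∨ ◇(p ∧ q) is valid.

S5-tableau for the negation ¬((◇□(q ∨ r) → □(q ∨ r)) ∨ ◇(p ∧ q)):
1. ¬((◇□(q ∨ r) → □(q ∨ r)) ∨ ◇(p ∧ q)), w0
2. ¬(◇□(q ∨ r) → □(q ∨ r)), w0
3. ¬◇(p ∧ q), w0
4. ◇□(q ∨ r), w0
5. ¬□(q ∨ r), w0
6. ¬(p ∧ q), w0
7. ¬q, w0
8. □(q ∨ r), w1
9. ¬(p ∧ q), w1
10. q ∨ r, w0
11. q ∨ r, w1
12. ¬q, w1
13. r, w0
14. r, w1
15. ¬(q ∨ r), w2
16. ¬q, w2
17. ¬r, w2
18. ¬(p ∧ q), w2
19. q ∨ r, w2
20. r, w2
Accessibility: w0Rw0, w0Rw1, w0Rw2, w1Rw0, w1Rw1, w1Rw2, w2Rw0, w2Rw1, w2Rw2
Branch closes: r and ¬r both at w2.
Every branch closes (one shown): valid in S5.
S4-tableau for the negation ¬((◇□(q ∨ r) → □(q ∨ r)) ∨ ◇(p ∧ q)):
1. ¬((◇□(q ∨ r) → □(q ∨ r)) ∨ ◇(p ∧ q)), w0
2. ¬(◇□(q ∨ r) → □(q ∨ r)), w0
3. ¬◇(p ∧ q), w0
4. ◇□(q ∨ r), w0
5. ¬□(q ∨ r), w0
6. ¬(p ∧ q), w0
7. ¬q, w0
8. □(q ∨ r), w1
9. ¬(p ∧ q), w1
10. q ∨ r, w1
11. ¬q, w1
12. r, w1
13. ¬(q ∨ r), w2
14. ¬q, w2
15. ¬r, w2
16. ¬(p ∧ q), w2
Accessibility: w0Rw0, w0Rw1, w0Rw2, w1Rw1, w2Rw2
Complete open branch: countermodel on an S4-frame, so not valid in S4, nor in K, T (the same frame is also a K-frame and a T-frame).

S5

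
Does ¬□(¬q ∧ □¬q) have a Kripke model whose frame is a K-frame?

1. ¬□(¬q ∧ □¬q), w0
2. ¬(¬q ∧ □¬q), w1
3. ¬□¬q, w1
4. q, w2
Accessibility: w0Rw1, w1Rw2

Yes, satisfiable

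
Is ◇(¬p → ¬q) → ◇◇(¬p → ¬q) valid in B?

Tableau for the negation ¬(◇(¬p → ¬q) → ◇◇(¬p → ¬q)):
1. ¬(◇(¬p → ¬q) → ◇◇(¬p → ¬q)), 0
2. ◇(¬p → ¬q), 0
3. ¬◇◇(¬p → ¬q), 0
4. ¬◇(¬p → ¬q), 0
5. ¬(¬p → ¬q), 0
6. ¬p, 0
7. q, 0
8. ¬p → ¬q, 1
9. ¬◇(¬p → ¬q), 1
10. ¬(¬p → ¬q), 1
11. ¬p, 1
12. q, 1
13. ¬q, 1
Accessibility: 0R0, 0R1, 1R0, 1R1
Branch closes: q and ¬q both at 1.
Every branch of the negation's tableau closes; the branch above is one of them.

Valid in B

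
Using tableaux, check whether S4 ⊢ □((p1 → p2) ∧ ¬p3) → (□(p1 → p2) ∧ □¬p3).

Tableau for the negation ¬(□((p1 → p2) ∧ ¬p3) → (□(p1 → p2) ∧ □¬p3)):
1. ¬(□((p1 → p2) ∧ ¬p3) → (□(p1 → p2) ∧ □¬p3)), 0
2. □((p1 → p2) ∧ ¬p3), 0
3. ¬(□(p1 → p2) ∧ □¬p3), 0
4. (p1 → p2) ∧ ¬p3, 0
5. p1 → p2, 0
6. ¬p3, 0
7. ¬□(p1 → p2), 0
8. p2, 0
9. ¬(p1 → p2), 1
10. p1, 1
11. ¬p2, 1
12. (p1 → p2) ∧ ¬p3, 1
13. p1 → p2, 1
14. ¬p3, 1
15. p2, 1
Accessibility: 0R0, 0R1, 1R1
Branch closes: p2 and ¬p2 both at 1.
Every branch of the negation's tableau closes; the branch above is one of them.

Valid in S4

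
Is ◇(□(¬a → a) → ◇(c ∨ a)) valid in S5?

Yes, valid

Tableau for the negation ¬◇(□(¬a → a) → ◇(c ∨ a)):
1. ¬◇(□(¬a → a) → ◇(c ∨ a)), 0
2. ¬(□(¬a → a) → ◇(c ∨ a)), 0   [¬◇-rule on 1 via 0R0]
3. □(¬a → a), 0   [¬→-rule on 2]
4. ¬◇(c ∨ a), 0   [¬→-rule on 2]
5. ¬a → a, 0   [□-rule on 3 via 0R0]
6. ¬(c ∨ a), 0   [¬◇-rule on 4 via 0R0]
7. ¬c, 0   [¬∨-rule on 6]
8. ¬a, 0   [¬∨-rule on 6]
9. a, 0   [→-rule on 5 (branches; this branch)]
Accessibility: 0R0
Branch closes: a and ¬a both at 0.
All branches of the negation close; one closing branch shown above.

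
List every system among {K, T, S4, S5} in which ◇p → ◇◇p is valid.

T, S4, S5

T-tableau for the negation ¬(◇p → ◇◇p):
1. ¬(◇p → ◇◇p), 0
2. ◇p, 0
3. ¬◇◇p, 0
4. ¬◇p, 0
5. ¬p, 0
6. p, 1
7. ¬◇p, 1
8. ¬p, 1
Accessibility: 0R0, 0R1, 1R1
Branch closes: p and ¬p both at 1.
Every branch closes (one shown): valid in T, hence also in S4, S5 (every theorem of T is a theorem of S4 and S5).
K-tableau for the negation ¬(◇p → ◇◇p):
1. ¬(◇p → ◇◇p), 0
2. ◇p, 0
3. ¬◇◇p, 0
4. p, 1
5. ¬◇p, 1
Accessibility: 0R1
Complete open branch: countermodel on a K-frame, so not valid in K.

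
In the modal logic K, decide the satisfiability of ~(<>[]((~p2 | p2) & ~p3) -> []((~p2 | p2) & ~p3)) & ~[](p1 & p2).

Satisfiable

1. ~(<>[]((~p2 | p2) & ~p3) -> []((~p2 | p2) & ~p3)) & ~[](p1 & p2), 0
2. ~(<>[]((~p2 | p2) & ~p3) -> []((~p2 | p2) & ~p3)), 0
3. ~[](p1 & p2), 0
4. <>[]((~p2 | p2) & ~p3), 0
5. ~[]((~p2 | p2) & ~p3), 0
6. ~(p1 & p2), 1
7. ~p2, 1
8. []((~p2 | p2) & ~p3), 2
9. ~((~p2 | p2) & ~p3), 3
10. p3, 3
Accessibility: 0R1, 0R2, 0R3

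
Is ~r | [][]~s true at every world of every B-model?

No, not valid

Tableau for the negation ~(~r | [][]~s):
1. ~(~r | [][]~s), 0
2. r, 0
3. ~[][]~s, 0
4. ~[]~s, 1
5. s, 2
Accessibility: 0R0, 0R1, 1R0, 1R1, 1R2, 2R1, 2R2
The negation has an open branch (countermodel exists).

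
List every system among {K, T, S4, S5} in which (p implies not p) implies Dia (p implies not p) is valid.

T, S4, S5

K-tableau for the negation not ((p implies not p) implies Dia (p implies not p)):
1. not ((p implies not p) implies Dia (p implies not p)), u
2. p implies not p, u
3. not Dia (p implies not p), u
4. not p, u
Complete open branch: countermodel on a K-frame, so not valid in K.
T-tableau for the negation not ((p implies not p) implies Dia (p implies not p)):
1. not ((p implies not p) implies Dia (p implies not p)), u
2. p implies not p, u
3. not Dia (p implies not p), u
4. not (p implies not p), u
5. p, u
6. not p, u
Accessibility: uRu
Branch closes: p and not p both at u.
Every branch closes (one shown): valid in T, hence also in S4, S5 (every theorem of T is a theorem of S4 and S5).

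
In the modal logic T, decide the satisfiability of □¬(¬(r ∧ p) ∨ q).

Satisfiable

1. □¬(¬(r ∧ p) ∨ q), u
2. ¬(¬(r ∧ p) ∨ q), u
3. r ∧ p, u
4. ¬q, u
5. r, u
6. p, u
Accessibility: uRu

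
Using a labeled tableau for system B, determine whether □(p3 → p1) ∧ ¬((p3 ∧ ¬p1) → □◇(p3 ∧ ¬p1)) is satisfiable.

Unsatisfiable

1. □(p3 → p1) ∧ ¬((p3 ∧ ¬p1) → □◇(p3 ∧ ¬p1)), 0
2. □(p3 → p1), 0
3. ¬((p3 ∧ ¬p1) → □◇(p3 ∧ ¬p1)), 0
4. p3 ∧ ¬p1, 0
5. ¬□◇(p3 ∧ ¬p1), 0
6. p3, 0
7. ¬p1, 0
8. p3 → p1, 0
9. p1, 0
Accessibility: 0R0
Branch closes: p1 and ¬p1 both at 0.
Every branch closes; the branch above is one of them.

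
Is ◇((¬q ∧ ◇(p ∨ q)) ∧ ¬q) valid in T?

Tableau for the negation ¬◇((¬q ∧ ◇(p ∨ q)) ∧ ¬q):
1. ¬◇((¬q ∧ ◇(p ∨ q)) ∧ ¬q), w0
2. ¬((¬q ∧ ◇(p ∨ q)) ∧ ¬q), w0
3. q, w0
Accessibility: w0Rw0
The negation has an open branch (countermodel exists).

Not valid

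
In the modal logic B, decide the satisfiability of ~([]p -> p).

1. ~([]p -> p), u
2. []p, u   [~->-rule on 1]
3. ~p, u   [~->-rule on 1]
4. p, u   [[]-rule on 2 via uRu]
Accessibility: uRu
Branch closes: p and ~p both at u.
All branches of the tableau close; one closing branch shown above.

Unsatisfiable (every branch closes)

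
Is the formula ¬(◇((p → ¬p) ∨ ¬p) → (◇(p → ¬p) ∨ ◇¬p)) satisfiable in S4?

1. ¬(◇((p → ¬p) ∨ ¬p) → (◇(p → ¬p) ∨ ◇¬p)), w0
2. ◇((p → ¬p) ∨ ¬p), w0   [¬→-rule on 1]
3. ¬(◇(p → ¬p) ∨ ◇¬p), w0   [¬→-rule on 1]
4. ¬◇(p → ¬p), w0   [¬∨-rule on 3]
5. ¬◇¬p, w0   [¬∨-rule on 3]
6. ¬(p → ¬p), w0   [¬◇-rule on 4 via w0Rw0]
7. p, w0   [¬→-rule on 6]
8. (p → ¬p) ∨ ¬p, w1   [◇-rule on 2: fresh world w1, w0Rw1]
9. ¬(p → ¬p), w1   [¬◇-rule on 4 via w0Rw1]
10. p, w1   [¬→-rule on 9]
11. p → ¬p, w1   [∨-rule on 8 (branches; this branch)]
12. ¬p, w1   [→-rule on 11 (branches; this branch)]
Accessibility: w0Rw0, w0Rw1, w1Rw1
Branch closes: p and ¬p both at w1.
Every branch closes; the branch above is one of them.

Unsatisfiable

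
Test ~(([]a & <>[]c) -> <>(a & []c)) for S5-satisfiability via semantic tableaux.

1. ~(([]a & <>[]c) -> <>(a & []c)), u
2. []a & <>[]c, u   [~->-rule on 1]
3. ~<>(a & []c), u   [~->-rule on 1]
4. []a, u   [&-rule on 2]
5. <>[]c, u   [&-rule on 2]
6. ~(a & []c), u   [~<>-rule on 3 via uRu]
7. a, u   [[]-rule on 4 via uRu]
8. ~[]c, u   [~&-rule on 6 (branches; this branch)]
9. []c, v   [<>-rule on 5: fresh world v, uRv]
10. ~(a & []c), v   [~<>-rule on 3 via uRv]
11. a, v   [[]-rule on 4 via uRv]
12. c, u   [[]-rule on 9 via vRu]
13. c, v   [[]-rule on 9 via vRv]
14. ~[]c, v   [~&-rule on 10 (branches; this branch)]
15. ~c, w   [~[]-rule on 8: fresh world w, uRw]
16. ~(a & []c), w   [~<>-rule on 3 via uRw]
17. a, w   [[]-rule on 4 via uRw]
18. c, w   [[]-rule on 9 via vRw]
Accessibility: uRu, uRv, uRw, vRu, vRv, vRw, wRu, wRv, wRw
Branch closes: c and ~c both at w.
Every branch closes; the branch above is one of them.

No, unsatisfiable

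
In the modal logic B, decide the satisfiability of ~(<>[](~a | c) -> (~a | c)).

Unsatisfiable

1. ~(<>[](~a | c) -> (~a | c)), u
2. <>[](~a | c), u
3. ~(~a | c), u
4. a, u
5. ~c, u
6. [](~a | c), v
7. ~a | c, u
8. ~a | c, v
9. c, u
Accessibility: uRu, uRv, vRu, vRv
Branch closes: c and ~c both at u.
(One branch shown.) All branches close.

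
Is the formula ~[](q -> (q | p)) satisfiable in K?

1. ~[](q -> (q | p)), u
2. ~(q -> (q | p)), v   [~[]-rule on 1: fresh world v, uRv]
3. q, v   [~->-rule on 2]
4. ~(q | p), v   [~->-rule on 2]
5. ~q, v   [~|-rule on 4]
6. ~p, v   [~|-rule on 4]
Accessibility: uRv
Branch closes: q and ~q both at v.
All branches of the tableau close; one closing branch shown above.

No, unsatisfiable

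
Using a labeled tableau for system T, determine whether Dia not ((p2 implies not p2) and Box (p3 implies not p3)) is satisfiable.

1. Dia not ((p2 implies not p2) and Box (p3 implies not p3)), u
2. not ((p2 implies not p2) and Box (p3 implies not p3)), v
3. not Box (p3 implies not p3), v
4. not (p3 implies not p3), w
5. p3, w
Accessibility: uRu, uRv, vRv, vRw, wRw

Yes, satisfiable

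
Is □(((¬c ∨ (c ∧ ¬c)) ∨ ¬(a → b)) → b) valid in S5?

No, not valid

Tableau for the negation ¬□(((¬c ∨ (c ∧ ¬c)) ∨ ¬(a → b)) → b):
1. ¬□(((¬c ∨ (c ∧ ¬c)) ∨ ¬(a → b)) → b), u
2. ¬(((¬c ∨ (c ∧ ¬c)) ∨ ¬(a → b)) → b), v
3. (¬c ∨ (c ∧ ¬c)) ∨ ¬(a → b), v
4. ¬b, v
5. ¬(a → b), v
6. a, v
Accessibility: uRu, uRv, vRu, vRv
The negation has an open branch (countermodel exists).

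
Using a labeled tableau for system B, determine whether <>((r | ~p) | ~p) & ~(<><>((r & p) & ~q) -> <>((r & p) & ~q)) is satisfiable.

1. <>((r | ~p) | ~p) & ~(<><>((r & p) & ~q) -> <>((r & p) & ~q)), u
2. <>((r | ~p) | ~p), u
3. ~(<><>((r & p) & ~q) -> <>((r & p) & ~q)), u
4. <><>((r & p) & ~q), u
5. ~<>((r & p) & ~q), u
6. ~((r & p) & ~q), u
7. q, u
8. (r | ~p) | ~p, v
9. ~((r & p) & ~q), v
10. ~p, v
11. q, v
12. <>((r & p) & ~q), w
13. ~((r & p) & ~q), w
14. q, w
15. (r & p) & ~q, x
16. r & p, x
17. ~q, x
18. r, x
19. p, x
Accessibility: uRu, uRv, uRw, vRu, vRv, wRu, wRw, wRx, xRw, xRx

Satisfiable (open branch found)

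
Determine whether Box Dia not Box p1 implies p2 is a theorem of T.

Not valid

Tableau for the negation not (Box Dia not Box p1 implies p2):
1. not (Box Dia not Box p1 implies p2), w0
2. Box Dia not Box p1, w0
3. not p2, w0
4. Dia not Box p1, w0
5. not Box p1, w1
6. Dia not Box p1, w1
7. not p1, w2
8. not Box p1, w3
9. not p1, w4
Accessibility: w0Rw0, w0Rw1, w1Rw1, w1Rw2, w1Rw3, w2Rw2, w3Rw3, w3Rw4, w4Rw4
The negation has an open branch (countermodel exists).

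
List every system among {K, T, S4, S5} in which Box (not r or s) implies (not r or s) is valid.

T-tableau for the negation not (Box (not r or s) implies (not r or s)):
1. not (Box (not r or s) implies (not r or s)), w0
2. Box (not r or s), w0
3. not (not r or s), w0
4. r, w0
5. not s, w0
6. not r or s, w0
7. s, w0
Accessibility: w0Rw0
Branch closes: s and not s both at w0.
Every branch closes (one shown): valid in T, hence also in S4, S5 (every theorem of T is a theorem of S4 and S5).
K-tableau for the negation not (Box (not r or s) implies (not r or s)):
1. not (Box (not r or s) implies (not r or s)), w0
2. Box (not r or s), w0
3. not (not r or s), w0
4. r, w0
5. not s, w0
Complete open branch: countermodel on a K-frame, so not valid in K.

T, S4, S5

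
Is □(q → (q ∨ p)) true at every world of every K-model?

Yes, valid

Tableau for the negation ¬□(q → (q ∨ p)):
1. ¬□(q → (q ∨ p)), w0
2. ¬(q → (q ∨ p)), w1
3. q, w1
4. ¬(q ∨ p), w1
5. ¬q, w1
6. ¬p, w1
Accessibility: w0Rw1
Branch closes: q and ¬q both at w1.
All branches of the negation close; one closing branch shown above.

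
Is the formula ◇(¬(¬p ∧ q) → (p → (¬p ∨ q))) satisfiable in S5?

Satisfiable

1. ◇(¬(¬p ∧ q) → (p → (¬p ∨ q))), 0
2. ¬(¬p ∧ q) → (p → (¬p ∨ q)), 1
3. p → (¬p ∨ q), 1
4. ¬p ∨ q, 1
5. q, 1
Accessibility: 0R0, 0R1, 1R0, 1R1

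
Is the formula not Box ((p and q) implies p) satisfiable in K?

No, unsatisfiable

1. not Box ((p and q) implies p), 0
2. not ((p and q) implies p), 1
3. p and q, 1
4. not p, 1
5. p, 1
6. q, 1
Accessibility: 0R1
Branch closes: p and not p both at 1.
(One branch shown.) All branches close.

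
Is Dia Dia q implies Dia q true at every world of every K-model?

Tableau for the negation not (Dia Dia q implies Dia q):
1. not (Dia Dia q implies Dia q), 0
2. Dia Dia q, 0   [neg-implies-rule on 1]
3. not Dia q, 0   [neg-implies-rule on 1]
4. Dia q, 1   [Dia-rule on 2: fresh world 1, 0R1]
5. not q, 1   [neg-Dia-rule on 3 via 0R1]
6. q, 2   [Dia-rule on 4: fresh world 2, 1R2]
Accessibility: 0R1, 1R2
The negation has an open branch (countermodel exists).

Invalid (countermodel exists)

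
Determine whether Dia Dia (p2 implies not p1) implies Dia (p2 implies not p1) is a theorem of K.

Tableau for the negation not (Dia Dia (p2 implies not p1) implies Dia (p2 implies not p1)):
1. not (Dia Dia (p2 implies not p1) implies Dia (p2 implies not p1)), u
2. Dia Dia (p2 implies not p1), u
3. not Dia (p2 implies not p1), u
4. Dia (p2 implies not p1), v
5. not (p2 implies not p1), v
6. p2, v
7. p1, v
8. p2 implies not p1, w
9. not p1, w
Accessibility: uRv, vRw
The negation has an open branch (countermodel exists).

Not valid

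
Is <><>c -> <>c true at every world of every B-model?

Tableau for the negation ~(<><>c -> <>c):
1. ~(<><>c -> <>c), u
2. <><>c, u   [~->-rule on 1]
3. ~<>c, u   [~->-rule on 1]
4. ~c, u   [~<>-rule on 3 via uRu]
5. <>c, v   [<>-rule on 2: fresh world v, uRv]
6. ~c, v   [~<>-rule on 3 via uRv]
7. c, w   [<>-rule on 5: fresh world w, vRw]
Accessibility: uRu, uRv, vRu, vRv, vRw, wRv, wRw
The negation has an open branch (countermodel exists).

Invalid (countermodel exists)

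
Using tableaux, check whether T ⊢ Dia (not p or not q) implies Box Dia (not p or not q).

Invalid (countermodel exists)

Tableau for the negation not (Dia (not p or not q) implies Box Dia (not p or not q)):
1. not (Dia (not p or not q) implies Box Dia (not p or not q)), u
2. Dia (not p or not q), u
3. not Box Dia (not p or not q), u
4. not p or not q, v
5. not q, v
6. not Dia (not p or not q), w
7. not (not p or not q), w
8. p, w
9. q, w
Accessibility: uRu, uRv, uRw, vRv, wRw
The negation has an open branch (countermodel exists).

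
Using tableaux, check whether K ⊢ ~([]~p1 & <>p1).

Tableau for the negation []~p1 & <>p1:
1. []~p1 & <>p1, w0
2. []~p1, w0
3. <>p1, w0
4. p1, w1
5. ~p1, w1
Accessibility: w0Rw1
Branch closes: p1 and ~p1 both at w1.
All branches of the negation close; one closing branch shown above.

Valid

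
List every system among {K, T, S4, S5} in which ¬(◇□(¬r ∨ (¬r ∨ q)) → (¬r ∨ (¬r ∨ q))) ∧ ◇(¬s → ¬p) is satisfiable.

K, T, S4

S4-tableau for the formula:
1. ¬(◇□(¬r ∨ (¬r ∨ q)) → (¬r ∨ (¬r ∨ q))) ∧ ◇(¬s → ¬p), 0
2. ¬(◇□(¬r ∨ (¬r ∨ q)) → (¬r ∨ (¬r ∨ q))), 0
3. ◇(¬s → ¬p), 0
4. ◇□(¬r ∨ (¬r ∨ q)), 0
5. ¬(¬r ∨ (¬r ∨ q)), 0
6. r, 0
7. ¬(¬r ∨ q), 0
8. ¬q, 0
9. ¬s → ¬p, 1
10. ¬p, 1
11. □(¬r ∨ (¬r ∨ q)), 2
12. ¬r ∨ (¬r ∨ q), 2
13. ¬r ∨ q, 2
14. q, 2
Accessibility: 0R0, 0R1, 0R2, 1R1, 2R2
Complete open branch: satisfiable in S4, hence also in K, T (this S4-model is also a K-model and a T-model).
S5-tableau for the formula:
1. ¬(◇□(¬r ∨ (¬r ∨ q)) → (¬r ∨ (¬r ∨ q))) ∧ ◇(¬s → ¬p), 0
2. ¬(◇□(¬r ∨ (¬r ∨ q)) → (¬r ∨ (¬r ∨ q))), 0
3. ◇(¬s → ¬p), 0
4. ◇□(¬r ∨ (¬r ∨ q)), 0
5. ¬(¬r ∨ (¬r ∨ q)), 0
6. r, 0
7. ¬(¬r ∨ q), 0
8. ¬q, 0
9. ¬s → ¬p, 1
10. ¬p, 1
11. □(¬r ∨ (¬r ∨ q)), 2
12. ¬r ∨ (¬r ∨ q), 0
13. ¬r ∨ (¬r ∨ q), 1
14. ¬r ∨ (¬r ∨ q), 2
15. ¬r ∨ q, 0
16. ¬r ∨ q, 1
17. ¬r ∨ q, 2
18. q, 0
Accessibility: 0R0, 0R1, 0R2, 1R0, 1R1, 1R2, 2R0, 2R1, 2R2
Branch closes: q and ¬q both at 0.
Every branch closes (one shown): unsatisfiable in S5.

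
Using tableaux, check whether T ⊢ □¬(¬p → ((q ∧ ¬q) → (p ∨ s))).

No, not valid

Tableau for the negation ¬□¬(¬p → ((q ∧ ¬q) → (p ∨ s))):
1. ¬□¬(¬p → ((q ∧ ¬q) → (p ∨ s))), u
2. ¬p → ((q ∧ ¬q) → (p ∨ s)), v
3. (q ∧ ¬q) → (p ∨ s), v
4. p ∨ s, v
5. s, v
Accessibility: uRu, uRv, vRv
The negation has an open branch (countermodel exists).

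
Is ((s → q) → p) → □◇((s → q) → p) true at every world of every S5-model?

Tableau for the negation ¬(((s → q) → p) → □◇((s → q) → p)):
1. ¬(((s → q) → p) → □◇((s → q) → p)), w0
2. (s → q) → p, w0
3. ¬□◇((s → q) → p), w0
4. ¬(s → q), w0
5. s, w0
6. ¬q, w0
7. ¬◇((s → q) → p), w1
8. ¬((s → q) → p), w0
9. s → q, w0
10. ¬p, w0
11. ¬((s → q) → p), w1
12. s → q, w1
13. ¬p, w1
14. q, w0
Accessibility: w0Rw0, w0Rw1, w1Rw0, w1Rw1
Branch closes: q and ¬q both at w0.
All branches of the negation close; one closing branch shown above.

Valid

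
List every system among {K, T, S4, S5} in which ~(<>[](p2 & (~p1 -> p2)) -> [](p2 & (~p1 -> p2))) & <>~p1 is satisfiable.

S5-tableau for the formula:
1. ~(<>[](p2 & (~p1 -> p2)) -> [](p2 & (~p1 -> p2))) & <>~p1, u
2. ~(<>[](p2 & (~p1 -> p2)) -> [](p2 & (~p1 -> p2))), u
3. <>~p1, u
4. <>[](p2 & (~p1 -> p2)), u
5. ~[](p2 & (~p1 -> p2)), u
6. ~p1, v
7. [](p2 & (~p1 -> p2)), w
8. p2 & (~p1 -> p2), u
9. p2, u
10. ~p1 -> p2, u
11. p2 & (~p1 -> p2), v
12. p2, v
13. ~p1 -> p2, v
14. p2 & (~p1 -> p2), w
15. p2, w
16. ~p1 -> p2, w
17. ~(p2 & (~p1 -> p2)), x
18. p2 & (~p1 -> p2), x
19. p2, x
20. ~p1 -> p2, x
21. ~(~p1 -> p2), x
22. ~p1, x
23. ~p2, x
Accessibility: uRu, uRv, uRw, uRx, vRu, vRv, vRw, vRx, wRu, wRv, wRw, wRx, xRu, xRv, xRw, xRx
Branch closes: p2 and ~p2 both at x.
Every branch closes (one shown): unsatisfiable in S5.
S4-tableau for the formula:
1. ~(<>[](p2 & (~p1 -> p2)) -> [](p2 & (~p1 -> p2))) & <>~p1, u
2. ~(<>[](p2 & (~p1 -> p2)) -> [](p2 & (~p1 -> p2))), u
3. <>~p1, u
4. <>[](p2 & (~p1 -> p2)), u
5. ~[](p2 & (~p1 -> p2)), u
6. ~p1, v
7. [](p2 & (~p1 -> p2)), w
8. p2 & (~p1 -> p2), w
9. p2, w
10. ~p1 -> p2, w
11. ~(p2 & (~p1 -> p2)), x
12. ~(~p1 -> p2), x
13. ~p1, x
14. ~p2, x
Accessibility: uRu, uRv, uRw, uRx, vRv, wRw, xRx
Complete open branch: satisfiable in S4, hence also in K, T (this S4-model is also a K-model and a T-model).

K, T, S4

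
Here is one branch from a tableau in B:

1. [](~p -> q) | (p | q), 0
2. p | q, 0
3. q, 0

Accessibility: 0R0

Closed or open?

Not closed

There is no literal clash: for every atom and world, at most one sign appears.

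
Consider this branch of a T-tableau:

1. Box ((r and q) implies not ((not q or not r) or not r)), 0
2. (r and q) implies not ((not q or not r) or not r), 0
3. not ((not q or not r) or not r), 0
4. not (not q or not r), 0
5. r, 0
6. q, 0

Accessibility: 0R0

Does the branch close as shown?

No world carries both an atom and its negation.

Open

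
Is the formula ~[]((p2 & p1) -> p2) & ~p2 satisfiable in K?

Unsatisfiable

1. ~[]((p2 & p1) -> p2) & ~p2, 0
2. ~[]((p2 & p1) -> p2), 0
3. ~p2, 0
4. ~((p2 & p1) -> p2), 1
5. p2 & p1, 1
6. ~p2, 1
7. p2, 1
8. p1, 1
Accessibility: 0R1
Branch closes: p2 and ~p2 both at 1.
All branches of the tableau close; one closing branch shown above.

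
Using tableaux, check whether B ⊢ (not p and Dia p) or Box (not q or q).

Yes, valid

Tableau for the negation not ((not p and Dia p) or Box (not q or q)):
1. not ((not p and Dia p) or Box (not q or q)), w0
2. not (not p and Dia p), w0
3. not Box (not q or q), w0
4. not Dia p, w0
5. not p, w0
6. not (not q or q), w1
7. q, w1
8. not q, w1
Accessibility: w0Rw0, w0Rw1, w1Rw0, w1Rw1
Branch closes: q and not q both at w1.
Every branch of the negation's tableau closes; the branch above is one of them.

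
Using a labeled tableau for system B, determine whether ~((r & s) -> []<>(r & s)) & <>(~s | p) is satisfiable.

Unsatisfiable

1. ~((r & s) -> []<>(r & s)) & <>(~s | p), 0
2. ~((r & s) -> []<>(r & s)), 0   [&-rule on 1]
3. <>(~s | p), 0   [&-rule on 1]
4. r & s, 0   [~->-rule on 2]
5. ~[]<>(r & s), 0   [~->-rule on 2]
6. r, 0   [&-rule on 4]
7. s, 0   [&-rule on 4]
8. ~s | p, 1   [<>-rule on 3: fresh world 1, 0R1]
9. p, 1   [|-rule on 8 (branches; this branch)]
10. ~<>(r & s), 2   [~[]-rule on 5: fresh world 2, 0R2]
11. ~(r & s), 0   [~<>-rule on 10 via 2R0]
12. ~(r & s), 2   [~<>-rule on 10 via 2R2]
13. ~s, 0   [~&-rule on 11 (branches; this branch)]
Accessibility: 0R0, 0R1, 0R2, 1R0, 1R1, 2R0, 2R2
Branch closes: s and ~s both at 0.
All branches of the tableau close; one closing branch shown above.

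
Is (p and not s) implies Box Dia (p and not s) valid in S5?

Tableau for the negation not ((p and not s) implies Box Dia (p and not s)):
1. not ((p and not s) implies Box Dia (p and not s)), w0
2. p and not s, w0   [neg-implies-rule on 1]
3. not Box Dia (p and not s), w0   [neg-implies-rule on 1]
4. p, w0   [and-rule on 2]
5. not s, w0   [and-rule on 2]
6. not Dia (p and not s), w1   [neg-Box-rule on 3: fresh world w1, w0Rw1]
7. not (p and not s), w0   [neg-Dia-rule on 6 via w1Rw0]
8. not (p and not s), w1   [neg-Dia-rule on 6 via w1Rw1]
9. s, w0   [neg-and-rule on 7 (branches; this branch)]
Accessibility: w0Rw0, w0Rw1, w1Rw0, w1Rw1
Branch closes: s and not s both at w0.
Every branch of the negation's tableau closes; the branch above is one of them.

Valid in S5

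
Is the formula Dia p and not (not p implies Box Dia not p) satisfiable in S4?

1. Dia p and not (not p implies Box Dia not p), 0
2. Dia p, 0   [and-rule on 1]
3. not (not p implies Box Dia not p), 0   [and-rule on 1]
4. not p, 0   [neg-implies-rule on 3]
5. not Box Dia not p, 0   [neg-implies-rule on 3]
6. p, 1   [Dia-rule on 2: fresh world 1, 0R1]
7. not Dia not p, 2   [neg-Box-rule on 5: fresh world 2, 0R2]
8. p, 2   [neg-Dia-rule on 7 via 2R2]
Accessibility: 0R0, 0R1, 0R2, 1R1, 2R2

Satisfiable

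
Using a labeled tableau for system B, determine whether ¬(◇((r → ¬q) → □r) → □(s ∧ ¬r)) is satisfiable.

Satisfiable

1. ¬(◇((r → ¬q) → □r) → □(s ∧ ¬r)), u
2. ◇((r → ¬q) → □r), u   [¬→-rule on 1]
3. ¬□(s ∧ ¬r), u   [¬→-rule on 1]
4. (r → ¬q) → □r, v   [◇-rule on 2: fresh world v, uRv]
5. □r, v   [→-rule on 4 (branches; this branch)]
6. r, u   [□-rule on 5 via vRu]
7. r, v   [□-rule on 5 via vRv]
8. ¬(s ∧ ¬r), w   [¬□-rule on 3: fresh world w, uRw]
9. r, w   [¬∧-rule on 8 (branches; this branch)]
Accessibility: uRu, uRv, uRw, vRu, vRv, wRu, wRw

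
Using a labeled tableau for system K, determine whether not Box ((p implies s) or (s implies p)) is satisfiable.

Unsatisfiable (every branch closes)

1. not Box ((p implies s) or (s implies p)), 0
2. not ((p implies s) or (s implies p)), 1   [neg-Box-rule on 1: fresh world 1, 0R1]
3. not (p implies s), 1   [neg-or-rule on 2]
4. not (s implies p), 1   [neg-or-rule on 2]
5. p, 1   [neg-implies-rule on 3]
6. not s, 1   [neg-implies-rule on 3]
7. s, 1   [neg-implies-rule on 4]
8. not p, 1   [neg-implies-rule on 4]
Accessibility: 0R1
Branch closes: s and not s both at 1.
All branches of the tableau close; one closing branch shown above.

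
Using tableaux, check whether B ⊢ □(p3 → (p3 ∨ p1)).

Tableau for the negation ¬□(p3 → (p3 ∨ p1)):
1. ¬□(p3 → (p3 ∨ p1)), u
2. ¬(p3 → (p3 ∨ p1)), v
3. p3, v
4. ¬(p3 ∨ p1), v
5. ¬p3, v
6. ¬p1, v
Accessibility: uRu, uRv, vRu, vRv
Branch closes: p3 and ¬p3 both at v.
Every branch of the negation's tableau closes; the branch above is one of them.

Yes, valid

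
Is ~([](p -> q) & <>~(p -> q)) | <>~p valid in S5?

Valid

Tableau for the negation ~(~([](p -> q) & <>~(p -> q)) | <>~p):
1. ~(~([](p -> q) & <>~(p -> q)) | <>~p), u
2. [](p -> q) & <>~(p -> q), u
3. ~<>~p, u
4. [](p -> q), u
5. <>~(p -> q), u
6. p, u
7. p -> q, u
8. q, u
9. ~(p -> q), v
10. p, v
11. ~q, v
12. p -> q, v
13. q, v
Accessibility: uRu, uRv, vRu, vRv
Branch closes: q and ~q both at v.
Every branch of the negation's tableau closes; the branch above is one of them.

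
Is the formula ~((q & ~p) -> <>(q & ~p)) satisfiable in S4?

1. ~((q & ~p) -> <>(q & ~p)), 0
2. q & ~p, 0
3. ~<>(q & ~p), 0
4. q, 0
5. ~p, 0
6. ~(q & ~p), 0
7. p, 0
Accessibility: 0R0
Branch closes: p and ~p both at 0.
(One branch shown.) All branches close.

Unsatisfiable (every branch closes)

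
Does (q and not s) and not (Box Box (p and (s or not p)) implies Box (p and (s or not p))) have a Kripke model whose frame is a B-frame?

1. (q and not s) and not (Box Box (p and (s or not p)) implies Box (p and (s or not p))), u
2. q and not s, u
3. not (Box Box (p and (s or not p)) implies Box (p and (s or not p))), u
4. q, u
5. not s, u
6. Box Box (p and (s or not p)), u
7. not Box (p and (s or not p)), u
8. Box (p and (s or not p)), u
9. p and (s or not p), u
10. p, u
11. s or not p, u
12. not p, u
Accessibility: uRu
Branch closes: p and not p both at u.
Every branch closes; the branch above is one of them.

No, unsatisfiable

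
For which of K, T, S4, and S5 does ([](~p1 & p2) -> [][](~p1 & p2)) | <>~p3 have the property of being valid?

T-tableau for the negation ~(([](~p1 & p2) -> [][](~p1 & p2)) | <>~p3):
1. ~(([](~p1 & p2) -> [][](~p1 & p2)) | <>~p3), u
2. ~([](~p1 & p2) -> [][](~p1 & p2)), u
3. ~<>~p3, u
4. [](~p1 & p2), u
5. ~[][](~p1 & p2), u
6. p3, u
7. ~p1 & p2, u
8. ~p1, u
9. p2, u
10. ~[](~p1 & p2), v
11. p3, v
12. ~p1 & p2, v
13. ~p1, v
14. p2, v
15. ~(~p1 & p2), w
16. ~p2, w
Accessibility: uRu, uRv, vRv, vRw, wRw
Complete open branch: countermodel on a T-frame, so not valid in T, nor in K (the same frame is also a K-frame).
S4-tableau for the negation ~(([](~p1 & p2) -> [][](~p1 & p2)) | <>~p3):
1. ~(([](~p1 & p2) -> [][](~p1 & p2)) | <>~p3), u
2. ~([](~p1 & p2) -> [][](~p1 & p2)), u
3. ~<>~p3, u
4. [](~p1 & p2), u
5. ~[][](~p1 & p2), u
6. p3, u
7. ~p1 & p2, u
8. ~p1, u
9. p2, u
10. ~[](~p1 & p2), v
11. p3, v
12. ~p1 & p2, v
13. ~p1, v
14. p2, v
15. ~(~p1 & p2), w
16. p3, w
17. ~p1 & p2, w
18. ~p1, w
19. p2, w
20. ~p2, w
Accessibility: uRu, uRv, uRw, vRv, vRw, wRw
Branch closes: p2 and ~p2 both at w.
Every branch closes (one shown): valid in S4, hence also in S5 (every theorem of S4 is a theorem of S5).

S4, S5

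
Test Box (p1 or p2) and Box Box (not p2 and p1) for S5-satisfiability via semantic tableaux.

1. Box (p1 or p2) and Box Box (not p2 and p1), u
2. Box (p1 or p2), u
3. Box Box (not p2 and p1), u
4. p1 or p2, u
5. Box (not p2 and p1), u
6. not p2 and p1, u
7. not p2, u
8. p1, u
Accessibility: uRu

Satisfiable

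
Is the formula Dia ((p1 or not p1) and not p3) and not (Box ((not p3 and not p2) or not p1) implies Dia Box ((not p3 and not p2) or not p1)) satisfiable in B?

1. Dia ((p1 or not p1) and not p3) and not (Box ((not p3 and not p2) or not p1) implies Dia Box ((not p3 and not p2) or not p1)), u
2. Dia ((p1 or not p1) and not p3), u
3. not (Box ((not p3 and not p2) or not p1) implies Dia Box ((not p3 and not p2) or not p1)), u
4. Box ((not p3 and not p2) or not p1), u
5. not Dia Box ((not p3 and not p2) or not p1), u
6. (not p3 and not p2) or not p1, u
7. not Box ((not p3 and not p2) or not p1), u
8. not p3 and not p2, u
9. not p3, u
10. not p2, u
11. (p1 or not p1) and not p3, v
12. p1 or not p1, v
13. not p3, v
14. (not p3 and not p2) or not p1, v
15. not Box ((not p3 and not p2) or not p1), v
16. not p1, v
17. not p3 and not p2, v
18. not p2, v
19. not ((not p3 and not p2) or not p1), w
20. not (not p3 and not p2), w
21. p1, w
22. (not p3 and not p2) or not p1, w
23. not Box ((not p3 and not p2) or not p1), w
24. p2, w
25. not p3 and not p2, w
26. not p3, w
27. not p2, w
Accessibility: uRu, uRv, uRw, vRu, vRv, wRu, wRw
Branch closes: p2 and not p2 both at w.
Every branch closes; the branch above is one of them.

Unsatisfiable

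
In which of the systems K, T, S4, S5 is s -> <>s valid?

T, S4, S5

T-tableau for the negation ~(s -> <>s):
1. ~(s -> <>s), u
2. s, u   [~->-rule on 1]
3. ~<>s, u   [~->-rule on 1]
4. ~s, u   [~<>-rule on 3 via uRu]
Accessibility: uRu
Branch closes: s and ~s both at u.
Every branch closes (one shown): valid in T, hence also in S4, S5 (every theorem of T is a theorem of S4 and S5).
K-tableau for the negation ~(s -> <>s):
1. ~(s -> <>s), u
2. s, u   [~->-rule on 1]
3. ~<>s, u   [~->-rule on 1]
Complete open branch: countermodel on a K-frame, so not valid in K.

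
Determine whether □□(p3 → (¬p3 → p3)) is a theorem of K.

Valid

Tableau for the negation ¬□□(p3 → (¬p3 → p3)):
1. ¬□□(p3 → (¬p3 → p3)), 0
2. ¬□(p3 → (¬p3 → p3)), 1   [¬□-rule on 1: fresh world 1, 0R1]
3. ¬(p3 → (¬p3 → p3)), 2   [¬□-rule on 2: fresh world 2, 1R2]
4. p3, 2   [¬→-rule on 3]
5. ¬(¬p3 → p3), 2   [¬→-rule on 3]
6. ¬p3, 2   [¬→-rule on 5]
Accessibility: 0R1, 1R2
Branch closes: p3 and ¬p3 both at 2.
Every branch of the negation's tableau closes; the branch above is one of them.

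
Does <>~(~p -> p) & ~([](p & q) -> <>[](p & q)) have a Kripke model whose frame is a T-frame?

1. <>~(~p -> p) & ~([](p & q) -> <>[](p & q)), u
2. <>~(~p -> p), u
3. ~([](p & q) -> <>[](p & q)), u
4. [](p & q), u
5. ~<>[](p & q), u
6. p & q, u
7. p, u
8. q, u
9. ~[](p & q), u
10. ~(~p -> p), v
11. ~p, v
12. p & q, v
13. p, v
14. q, v
Accessibility: uRu, uRv, vRv
Branch closes: p and ~p both at v.
(One branch shown.) All branches close.

Unsatisfiable (every branch closes)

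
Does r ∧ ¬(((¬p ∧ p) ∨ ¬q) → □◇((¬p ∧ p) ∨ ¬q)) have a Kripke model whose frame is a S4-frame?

Yes, satisfiable

1. r ∧ ¬(((¬p ∧ p) ∨ ¬q) → □◇((¬p ∧ p) ∨ ¬q)), u
2. r, u
3. ¬(((¬p ∧ p) ∨ ¬q) → □◇((¬p ∧ p) ∨ ¬q)), u
4. (¬p ∧ p) ∨ ¬q, u
5. ¬□◇((¬p ∧ p) ∨ ¬q), u
6. ¬q, u
7. ¬◇((¬p ∧ p) ∨ ¬q), v
8. ¬((¬p ∧ p) ∨ ¬q), v
9. ¬(¬p ∧ p), v
10. q, v
11. ¬p, v
Accessibility: uRu, uRv, vRv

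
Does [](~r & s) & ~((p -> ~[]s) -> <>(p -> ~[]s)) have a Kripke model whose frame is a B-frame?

1. [](~r & s) & ~((p -> ~[]s) -> <>(p -> ~[]s)), 0
2. [](~r & s), 0
3. ~((p -> ~[]s) -> <>(p -> ~[]s)), 0
4. p -> ~[]s, 0
5. ~<>(p -> ~[]s), 0
6. ~r & s, 0
7. ~r, 0
8. s, 0
9. ~(p -> ~[]s), 0
10. p, 0
11. []s, 0
12. ~[]s, 0
13. ~s, 1
14. ~r & s, 1
15. ~r, 1
16. s, 1
Accessibility: 0R0, 0R1, 1R0, 1R1
Branch closes: s and ~s both at 1.
Every branch closes; the branch above is one of them.

Unsatisfiable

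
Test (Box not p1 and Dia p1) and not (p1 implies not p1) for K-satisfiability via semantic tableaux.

1. (Box not p1 and Dia p1) and not (p1 implies not p1), 0
2. Box not p1 and Dia p1, 0
3. not (p1 implies not p1), 0
4. Box not p1, 0
5. Dia p1, 0
6. p1, 0
7. p1, 1
8. not p1, 1
Accessibility: 0R1
Branch closes: p1 and not p1 both at 1.
(One branch shown.) All branches close.

Unsatisfiable (every branch closes)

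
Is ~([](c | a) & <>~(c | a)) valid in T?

Tableau for the negation [](c | a) & <>~(c | a):
1. [](c | a) & <>~(c | a), 0
2. [](c | a), 0   [&-rule on 1]
3. <>~(c | a), 0   [&-rule on 1]
4. c | a, 0   [[]-rule on 2 via 0R0]
5. a, 0   [|-rule on 4 (branches; this branch)]
6. ~(c | a), 1   [<>-rule on 3: fresh world 1, 0R1]
7. ~c, 1   [~|-rule on 6]
8. ~a, 1   [~|-rule on 6]
9. c | a, 1   [[]-rule on 2 via 0R1]
10. a, 1   [|-rule on 9 (branches; this branch)]
Accessibility: 0R0, 0R1, 1R1
Branch closes: a and ~a both at 1.
All branches of the negation close; one closing branch shown above.

Valid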